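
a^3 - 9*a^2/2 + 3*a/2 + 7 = (a - 7/2)*(a - 2)*(a + 1)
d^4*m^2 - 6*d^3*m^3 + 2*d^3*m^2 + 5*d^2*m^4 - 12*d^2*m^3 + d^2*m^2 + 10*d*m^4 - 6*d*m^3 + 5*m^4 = (d - 5*m)*(d - m)*(d*m + m)^2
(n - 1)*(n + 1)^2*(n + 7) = n^4 + 8*n^3 + 6*n^2 - 8*n - 7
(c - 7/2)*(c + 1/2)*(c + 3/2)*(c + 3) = c^4 + 3*c^3/2 - 43*c^2/4 - 171*c/8 - 63/8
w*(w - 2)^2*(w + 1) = w^4 - 3*w^3 + 4*w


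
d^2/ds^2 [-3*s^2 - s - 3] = -6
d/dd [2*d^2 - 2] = 4*d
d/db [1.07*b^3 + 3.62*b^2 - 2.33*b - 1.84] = 3.21*b^2 + 7.24*b - 2.33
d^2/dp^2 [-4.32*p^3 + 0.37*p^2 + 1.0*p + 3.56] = 0.74 - 25.92*p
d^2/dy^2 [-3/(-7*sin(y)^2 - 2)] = 42*(-14*sin(y)^4 + 25*sin(y)^2 - 2)/(7*sin(y)^2 + 2)^3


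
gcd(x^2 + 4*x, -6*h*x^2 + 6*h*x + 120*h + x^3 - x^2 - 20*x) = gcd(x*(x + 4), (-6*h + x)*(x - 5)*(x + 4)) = x + 4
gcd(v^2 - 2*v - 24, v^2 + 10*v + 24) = v + 4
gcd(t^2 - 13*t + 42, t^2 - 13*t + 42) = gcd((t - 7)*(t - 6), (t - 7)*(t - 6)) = t^2 - 13*t + 42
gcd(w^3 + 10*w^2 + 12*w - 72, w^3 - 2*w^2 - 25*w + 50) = w - 2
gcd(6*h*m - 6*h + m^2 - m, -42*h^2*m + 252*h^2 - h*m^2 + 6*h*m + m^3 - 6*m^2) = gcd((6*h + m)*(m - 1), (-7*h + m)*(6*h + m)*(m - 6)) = 6*h + m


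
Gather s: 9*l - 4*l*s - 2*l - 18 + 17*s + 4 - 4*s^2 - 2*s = 7*l - 4*s^2 + s*(15 - 4*l) - 14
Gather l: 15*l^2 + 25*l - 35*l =15*l^2 - 10*l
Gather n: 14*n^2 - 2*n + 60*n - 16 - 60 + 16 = 14*n^2 + 58*n - 60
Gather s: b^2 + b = b^2 + b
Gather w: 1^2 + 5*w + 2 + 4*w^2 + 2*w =4*w^2 + 7*w + 3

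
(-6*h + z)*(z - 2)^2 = -6*h*z^2 + 24*h*z - 24*h + z^3 - 4*z^2 + 4*z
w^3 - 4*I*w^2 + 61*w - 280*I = (w - 7*I)*(w - 5*I)*(w + 8*I)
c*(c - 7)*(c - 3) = c^3 - 10*c^2 + 21*c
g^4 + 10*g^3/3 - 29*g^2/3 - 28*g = g*(g - 3)*(g + 7/3)*(g + 4)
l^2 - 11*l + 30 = (l - 6)*(l - 5)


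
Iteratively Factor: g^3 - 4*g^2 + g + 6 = (g + 1)*(g^2 - 5*g + 6) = (g - 2)*(g + 1)*(g - 3)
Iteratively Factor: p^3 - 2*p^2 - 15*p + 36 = (p - 3)*(p^2 + p - 12) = (p - 3)^2*(p + 4)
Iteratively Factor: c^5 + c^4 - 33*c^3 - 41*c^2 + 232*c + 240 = (c + 1)*(c^4 - 33*c^2 - 8*c + 240) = (c - 3)*(c + 1)*(c^3 + 3*c^2 - 24*c - 80) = (c - 3)*(c + 1)*(c + 4)*(c^2 - c - 20) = (c - 5)*(c - 3)*(c + 1)*(c + 4)*(c + 4)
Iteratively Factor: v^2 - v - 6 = (v + 2)*(v - 3)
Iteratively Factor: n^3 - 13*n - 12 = (n + 1)*(n^2 - n - 12) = (n + 1)*(n + 3)*(n - 4)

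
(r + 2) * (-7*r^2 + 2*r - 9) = -7*r^3 - 12*r^2 - 5*r - 18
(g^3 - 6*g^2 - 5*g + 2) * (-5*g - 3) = -5*g^4 + 27*g^3 + 43*g^2 + 5*g - 6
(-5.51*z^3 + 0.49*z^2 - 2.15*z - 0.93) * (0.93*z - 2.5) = -5.1243*z^4 + 14.2307*z^3 - 3.2245*z^2 + 4.5101*z + 2.325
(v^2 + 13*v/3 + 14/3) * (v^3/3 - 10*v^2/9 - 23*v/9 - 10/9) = v^5/3 + v^4/3 - 157*v^3/27 - 469*v^2/27 - 452*v/27 - 140/27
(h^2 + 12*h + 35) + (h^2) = 2*h^2 + 12*h + 35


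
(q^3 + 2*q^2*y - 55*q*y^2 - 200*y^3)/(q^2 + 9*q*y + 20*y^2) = (q^2 - 3*q*y - 40*y^2)/(q + 4*y)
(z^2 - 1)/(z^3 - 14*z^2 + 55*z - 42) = (z + 1)/(z^2 - 13*z + 42)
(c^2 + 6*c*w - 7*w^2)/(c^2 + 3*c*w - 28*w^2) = (-c + w)/(-c + 4*w)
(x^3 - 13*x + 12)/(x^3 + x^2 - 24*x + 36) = (x^2 + 3*x - 4)/(x^2 + 4*x - 12)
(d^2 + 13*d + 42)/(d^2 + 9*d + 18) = (d + 7)/(d + 3)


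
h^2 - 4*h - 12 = (h - 6)*(h + 2)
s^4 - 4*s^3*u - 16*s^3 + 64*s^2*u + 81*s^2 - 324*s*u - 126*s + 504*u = (s - 7)*(s - 6)*(s - 3)*(s - 4*u)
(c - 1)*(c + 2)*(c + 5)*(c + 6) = c^4 + 12*c^3 + 39*c^2 + 8*c - 60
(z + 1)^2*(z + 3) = z^3 + 5*z^2 + 7*z + 3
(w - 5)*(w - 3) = w^2 - 8*w + 15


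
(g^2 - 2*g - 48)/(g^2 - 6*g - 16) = (g + 6)/(g + 2)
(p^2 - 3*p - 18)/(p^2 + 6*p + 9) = (p - 6)/(p + 3)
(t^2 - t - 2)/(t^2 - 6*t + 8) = (t + 1)/(t - 4)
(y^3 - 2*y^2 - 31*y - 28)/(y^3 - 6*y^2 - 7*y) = (y + 4)/y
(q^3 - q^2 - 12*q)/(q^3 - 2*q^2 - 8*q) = (q + 3)/(q + 2)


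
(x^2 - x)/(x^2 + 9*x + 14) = x*(x - 1)/(x^2 + 9*x + 14)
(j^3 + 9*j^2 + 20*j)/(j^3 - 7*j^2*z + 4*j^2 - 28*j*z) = (-j - 5)/(-j + 7*z)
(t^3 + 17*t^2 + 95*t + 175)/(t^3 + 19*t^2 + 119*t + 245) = (t + 5)/(t + 7)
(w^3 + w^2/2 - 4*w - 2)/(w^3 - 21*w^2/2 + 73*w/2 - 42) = (2*w^3 + w^2 - 8*w - 4)/(2*w^3 - 21*w^2 + 73*w - 84)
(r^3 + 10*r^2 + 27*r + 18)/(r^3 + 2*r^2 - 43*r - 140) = (r^3 + 10*r^2 + 27*r + 18)/(r^3 + 2*r^2 - 43*r - 140)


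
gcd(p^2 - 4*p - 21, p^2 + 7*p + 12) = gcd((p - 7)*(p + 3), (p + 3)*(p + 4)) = p + 3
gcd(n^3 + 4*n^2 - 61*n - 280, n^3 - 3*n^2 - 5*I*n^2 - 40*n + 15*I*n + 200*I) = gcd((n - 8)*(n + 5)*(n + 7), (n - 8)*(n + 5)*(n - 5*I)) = n^2 - 3*n - 40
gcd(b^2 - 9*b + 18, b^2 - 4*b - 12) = b - 6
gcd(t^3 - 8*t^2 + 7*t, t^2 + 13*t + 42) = 1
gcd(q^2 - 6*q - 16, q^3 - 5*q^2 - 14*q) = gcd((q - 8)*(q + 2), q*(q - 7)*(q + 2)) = q + 2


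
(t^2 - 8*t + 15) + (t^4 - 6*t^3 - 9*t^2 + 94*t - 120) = t^4 - 6*t^3 - 8*t^2 + 86*t - 105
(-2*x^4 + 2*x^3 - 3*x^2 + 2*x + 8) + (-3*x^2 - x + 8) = -2*x^4 + 2*x^3 - 6*x^2 + x + 16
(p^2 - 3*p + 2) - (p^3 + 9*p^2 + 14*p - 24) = -p^3 - 8*p^2 - 17*p + 26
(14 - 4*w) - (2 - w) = 12 - 3*w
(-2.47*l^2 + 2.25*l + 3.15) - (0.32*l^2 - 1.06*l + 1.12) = -2.79*l^2 + 3.31*l + 2.03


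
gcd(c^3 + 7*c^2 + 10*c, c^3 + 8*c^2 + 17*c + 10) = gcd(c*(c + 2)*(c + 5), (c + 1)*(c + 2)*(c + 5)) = c^2 + 7*c + 10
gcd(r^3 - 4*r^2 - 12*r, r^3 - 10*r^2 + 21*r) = r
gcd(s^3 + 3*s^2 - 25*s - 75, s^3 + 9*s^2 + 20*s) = s + 5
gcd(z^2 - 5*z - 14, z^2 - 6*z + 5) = 1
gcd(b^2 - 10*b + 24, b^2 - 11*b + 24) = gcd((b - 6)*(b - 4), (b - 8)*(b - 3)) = 1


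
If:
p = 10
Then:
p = 10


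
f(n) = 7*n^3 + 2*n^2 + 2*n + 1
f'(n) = 21*n^2 + 4*n + 2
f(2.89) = 192.45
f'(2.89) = 188.95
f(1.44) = 28.93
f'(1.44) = 51.31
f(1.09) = 14.62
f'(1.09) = 31.31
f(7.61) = 3217.02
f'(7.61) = 1248.59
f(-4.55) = -626.07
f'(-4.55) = 418.55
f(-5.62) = -1189.60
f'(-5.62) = 642.79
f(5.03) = 952.51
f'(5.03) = 553.44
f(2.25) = 95.36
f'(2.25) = 117.31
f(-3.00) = -176.00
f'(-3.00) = 179.00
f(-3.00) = -176.00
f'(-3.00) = 179.00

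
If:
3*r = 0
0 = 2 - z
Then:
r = 0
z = 2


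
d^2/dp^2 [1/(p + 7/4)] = 128/(4*p + 7)^3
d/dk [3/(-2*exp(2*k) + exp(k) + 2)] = (12*exp(k) - 3)*exp(k)/(-2*exp(2*k) + exp(k) + 2)^2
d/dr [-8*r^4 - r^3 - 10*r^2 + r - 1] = -32*r^3 - 3*r^2 - 20*r + 1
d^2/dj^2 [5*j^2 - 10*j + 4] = 10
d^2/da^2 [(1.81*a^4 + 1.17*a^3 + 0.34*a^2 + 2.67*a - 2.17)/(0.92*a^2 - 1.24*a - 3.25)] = (3.063968*a^6 - 12.389088*a^5 - 15.773064*a^4 + 132.598904*a^3 + 252.787572*a^2 + 136.901766*a - 33.987484)/(0.778688*a^6 - 3.148608*a^5 - 4.008624*a^4 + 20.338976*a^3 + 14.1609*a^2 - 39.2925*a - 34.328125)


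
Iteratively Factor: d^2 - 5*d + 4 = (d - 1)*(d - 4)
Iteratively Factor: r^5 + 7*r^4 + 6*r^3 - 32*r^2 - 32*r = (r + 4)*(r^4 + 3*r^3 - 6*r^2 - 8*r) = (r + 1)*(r + 4)*(r^3 + 2*r^2 - 8*r) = (r + 1)*(r + 4)^2*(r^2 - 2*r) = (r - 2)*(r + 1)*(r + 4)^2*(r)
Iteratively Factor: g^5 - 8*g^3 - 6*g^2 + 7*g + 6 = (g + 2)*(g^4 - 2*g^3 - 4*g^2 + 2*g + 3) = (g + 1)*(g + 2)*(g^3 - 3*g^2 - g + 3) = (g - 3)*(g + 1)*(g + 2)*(g^2 - 1) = (g - 3)*(g - 1)*(g + 1)*(g + 2)*(g + 1)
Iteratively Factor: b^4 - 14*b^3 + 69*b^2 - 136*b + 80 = (b - 1)*(b^3 - 13*b^2 + 56*b - 80) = (b - 4)*(b - 1)*(b^2 - 9*b + 20) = (b - 4)^2*(b - 1)*(b - 5)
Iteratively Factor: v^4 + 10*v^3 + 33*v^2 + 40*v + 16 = (v + 4)*(v^3 + 6*v^2 + 9*v + 4) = (v + 1)*(v + 4)*(v^2 + 5*v + 4) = (v + 1)*(v + 4)^2*(v + 1)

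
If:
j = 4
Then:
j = 4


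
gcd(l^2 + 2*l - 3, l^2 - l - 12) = l + 3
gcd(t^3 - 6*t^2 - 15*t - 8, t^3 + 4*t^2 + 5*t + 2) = t^2 + 2*t + 1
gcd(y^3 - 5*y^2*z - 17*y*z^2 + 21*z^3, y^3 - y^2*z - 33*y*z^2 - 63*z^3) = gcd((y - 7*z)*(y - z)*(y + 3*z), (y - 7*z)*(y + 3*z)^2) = y^2 - 4*y*z - 21*z^2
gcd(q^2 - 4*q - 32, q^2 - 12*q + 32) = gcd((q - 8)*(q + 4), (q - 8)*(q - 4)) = q - 8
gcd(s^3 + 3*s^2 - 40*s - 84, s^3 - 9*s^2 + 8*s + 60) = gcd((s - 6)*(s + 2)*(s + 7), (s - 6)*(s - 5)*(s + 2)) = s^2 - 4*s - 12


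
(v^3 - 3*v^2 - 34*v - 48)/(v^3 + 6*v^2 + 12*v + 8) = (v^2 - 5*v - 24)/(v^2 + 4*v + 4)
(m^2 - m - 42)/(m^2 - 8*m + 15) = (m^2 - m - 42)/(m^2 - 8*m + 15)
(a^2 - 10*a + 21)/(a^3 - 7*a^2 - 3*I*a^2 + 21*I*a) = (a - 3)/(a*(a - 3*I))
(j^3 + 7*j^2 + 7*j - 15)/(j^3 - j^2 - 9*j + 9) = (j + 5)/(j - 3)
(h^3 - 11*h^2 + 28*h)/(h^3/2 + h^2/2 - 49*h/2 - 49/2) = 2*h*(h - 4)/(h^2 + 8*h + 7)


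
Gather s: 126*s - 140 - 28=126*s - 168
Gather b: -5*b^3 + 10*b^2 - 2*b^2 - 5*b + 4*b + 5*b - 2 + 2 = -5*b^3 + 8*b^2 + 4*b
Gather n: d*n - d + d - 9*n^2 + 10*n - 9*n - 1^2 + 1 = -9*n^2 + n*(d + 1)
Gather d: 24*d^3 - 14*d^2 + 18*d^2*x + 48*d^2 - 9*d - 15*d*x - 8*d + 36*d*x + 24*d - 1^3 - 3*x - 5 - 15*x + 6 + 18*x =24*d^3 + d^2*(18*x + 34) + d*(21*x + 7)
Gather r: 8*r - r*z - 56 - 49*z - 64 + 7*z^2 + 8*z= r*(8 - z) + 7*z^2 - 41*z - 120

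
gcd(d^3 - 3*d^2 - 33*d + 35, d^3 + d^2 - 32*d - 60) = d + 5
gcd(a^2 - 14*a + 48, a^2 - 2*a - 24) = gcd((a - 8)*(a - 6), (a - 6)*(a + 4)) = a - 6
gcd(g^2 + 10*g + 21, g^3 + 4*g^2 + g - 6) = g + 3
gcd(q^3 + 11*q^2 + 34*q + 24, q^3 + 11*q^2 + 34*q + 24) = q^3 + 11*q^2 + 34*q + 24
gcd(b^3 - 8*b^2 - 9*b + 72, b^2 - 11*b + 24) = b^2 - 11*b + 24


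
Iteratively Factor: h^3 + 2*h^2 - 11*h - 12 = (h + 4)*(h^2 - 2*h - 3) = (h + 1)*(h + 4)*(h - 3)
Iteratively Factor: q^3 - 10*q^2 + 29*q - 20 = (q - 4)*(q^2 - 6*q + 5) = (q - 4)*(q - 1)*(q - 5)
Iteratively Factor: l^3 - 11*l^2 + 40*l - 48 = (l - 4)*(l^2 - 7*l + 12) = (l - 4)*(l - 3)*(l - 4)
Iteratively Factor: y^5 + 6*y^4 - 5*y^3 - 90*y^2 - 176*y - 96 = (y + 3)*(y^4 + 3*y^3 - 14*y^2 - 48*y - 32) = (y + 1)*(y + 3)*(y^3 + 2*y^2 - 16*y - 32) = (y + 1)*(y + 3)*(y + 4)*(y^2 - 2*y - 8) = (y + 1)*(y + 2)*(y + 3)*(y + 4)*(y - 4)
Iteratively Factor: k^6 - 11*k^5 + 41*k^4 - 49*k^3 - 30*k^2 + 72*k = (k - 3)*(k^5 - 8*k^4 + 17*k^3 + 2*k^2 - 24*k) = (k - 4)*(k - 3)*(k^4 - 4*k^3 + k^2 + 6*k) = (k - 4)*(k - 3)*(k - 2)*(k^3 - 2*k^2 - 3*k) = (k - 4)*(k - 3)^2*(k - 2)*(k^2 + k) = k*(k - 4)*(k - 3)^2*(k - 2)*(k + 1)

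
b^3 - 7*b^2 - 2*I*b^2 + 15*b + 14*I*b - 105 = (b - 7)*(b - 5*I)*(b + 3*I)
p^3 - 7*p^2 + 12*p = p*(p - 4)*(p - 3)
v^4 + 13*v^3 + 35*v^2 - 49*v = v*(v - 1)*(v + 7)^2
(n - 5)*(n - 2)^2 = n^3 - 9*n^2 + 24*n - 20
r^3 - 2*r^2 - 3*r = r*(r - 3)*(r + 1)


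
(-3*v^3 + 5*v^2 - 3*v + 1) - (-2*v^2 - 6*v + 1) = -3*v^3 + 7*v^2 + 3*v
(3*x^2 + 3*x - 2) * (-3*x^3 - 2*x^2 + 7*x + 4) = -9*x^5 - 15*x^4 + 21*x^3 + 37*x^2 - 2*x - 8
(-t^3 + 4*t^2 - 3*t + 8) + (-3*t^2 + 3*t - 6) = -t^3 + t^2 + 2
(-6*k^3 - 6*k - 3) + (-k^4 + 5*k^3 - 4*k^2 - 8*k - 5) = -k^4 - k^3 - 4*k^2 - 14*k - 8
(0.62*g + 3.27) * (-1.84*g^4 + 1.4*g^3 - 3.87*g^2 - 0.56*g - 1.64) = -1.1408*g^5 - 5.1488*g^4 + 2.1786*g^3 - 13.0021*g^2 - 2.848*g - 5.3628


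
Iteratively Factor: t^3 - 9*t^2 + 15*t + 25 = (t + 1)*(t^2 - 10*t + 25) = (t - 5)*(t + 1)*(t - 5)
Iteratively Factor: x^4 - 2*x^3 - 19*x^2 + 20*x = (x - 5)*(x^3 + 3*x^2 - 4*x) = x*(x - 5)*(x^2 + 3*x - 4) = x*(x - 5)*(x + 4)*(x - 1)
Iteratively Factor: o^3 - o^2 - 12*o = (o - 4)*(o^2 + 3*o) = (o - 4)*(o + 3)*(o)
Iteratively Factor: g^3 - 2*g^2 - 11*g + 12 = (g - 1)*(g^2 - g - 12) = (g - 4)*(g - 1)*(g + 3)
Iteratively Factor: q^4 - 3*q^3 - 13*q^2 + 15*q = (q + 3)*(q^3 - 6*q^2 + 5*q) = (q - 1)*(q + 3)*(q^2 - 5*q) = (q - 5)*(q - 1)*(q + 3)*(q)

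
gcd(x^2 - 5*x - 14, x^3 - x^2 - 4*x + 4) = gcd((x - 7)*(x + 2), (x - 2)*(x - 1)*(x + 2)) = x + 2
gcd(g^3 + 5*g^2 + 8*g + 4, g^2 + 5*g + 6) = g + 2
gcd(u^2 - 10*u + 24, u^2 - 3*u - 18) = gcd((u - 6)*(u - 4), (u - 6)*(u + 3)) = u - 6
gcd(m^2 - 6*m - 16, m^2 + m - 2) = m + 2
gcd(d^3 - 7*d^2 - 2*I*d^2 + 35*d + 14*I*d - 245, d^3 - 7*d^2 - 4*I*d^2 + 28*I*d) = d - 7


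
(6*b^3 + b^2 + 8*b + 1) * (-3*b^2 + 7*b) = -18*b^5 + 39*b^4 - 17*b^3 + 53*b^2 + 7*b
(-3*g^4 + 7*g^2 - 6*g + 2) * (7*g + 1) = -21*g^5 - 3*g^4 + 49*g^3 - 35*g^2 + 8*g + 2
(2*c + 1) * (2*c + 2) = 4*c^2 + 6*c + 2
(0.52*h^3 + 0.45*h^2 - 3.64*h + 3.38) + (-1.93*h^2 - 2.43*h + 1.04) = 0.52*h^3 - 1.48*h^2 - 6.07*h + 4.42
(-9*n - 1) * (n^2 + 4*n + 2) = -9*n^3 - 37*n^2 - 22*n - 2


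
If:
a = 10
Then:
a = 10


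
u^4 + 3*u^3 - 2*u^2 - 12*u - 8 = (u - 2)*(u + 1)*(u + 2)^2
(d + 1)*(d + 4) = d^2 + 5*d + 4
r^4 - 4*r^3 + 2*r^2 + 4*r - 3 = (r - 3)*(r - 1)^2*(r + 1)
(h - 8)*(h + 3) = h^2 - 5*h - 24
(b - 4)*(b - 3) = b^2 - 7*b + 12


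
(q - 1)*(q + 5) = q^2 + 4*q - 5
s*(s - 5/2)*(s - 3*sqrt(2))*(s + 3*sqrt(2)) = s^4 - 5*s^3/2 - 18*s^2 + 45*s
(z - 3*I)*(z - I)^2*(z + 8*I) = z^4 + 3*I*z^3 + 33*z^2 - 53*I*z - 24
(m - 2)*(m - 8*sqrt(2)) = m^2 - 8*sqrt(2)*m - 2*m + 16*sqrt(2)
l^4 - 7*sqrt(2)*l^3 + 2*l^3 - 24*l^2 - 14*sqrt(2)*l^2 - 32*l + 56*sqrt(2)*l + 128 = (l - 2)*(l + 4)*(l - 8*sqrt(2))*(l + sqrt(2))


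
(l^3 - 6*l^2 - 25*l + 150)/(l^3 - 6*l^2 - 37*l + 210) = (l^2 - l - 30)/(l^2 - l - 42)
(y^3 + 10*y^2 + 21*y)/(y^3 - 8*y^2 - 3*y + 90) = y*(y + 7)/(y^2 - 11*y + 30)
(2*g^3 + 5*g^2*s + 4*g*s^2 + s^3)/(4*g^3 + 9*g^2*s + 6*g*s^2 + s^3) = (2*g + s)/(4*g + s)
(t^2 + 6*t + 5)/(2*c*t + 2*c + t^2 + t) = (t + 5)/(2*c + t)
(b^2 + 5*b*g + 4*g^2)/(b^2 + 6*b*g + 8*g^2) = (b + g)/(b + 2*g)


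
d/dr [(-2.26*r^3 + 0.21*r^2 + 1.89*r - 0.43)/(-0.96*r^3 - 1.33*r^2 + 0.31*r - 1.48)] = (3.2074*r^4 + 2.2276*r^3 + 11.3748*r^2 - 1.7654*r - 2.6639)/(0.9216*r^6 + 2.5536*r^5 + 1.1737*r^4 + 2.017*r^3 + 4.0329*r^2 - 0.9176*r + 2.1904)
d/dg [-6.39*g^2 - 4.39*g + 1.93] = -12.78*g - 4.39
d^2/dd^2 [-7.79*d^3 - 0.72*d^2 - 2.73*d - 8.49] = -46.74*d - 1.44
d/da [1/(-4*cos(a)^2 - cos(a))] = -(sin(a)/cos(a)^2 + 8*tan(a))/(4*cos(a) + 1)^2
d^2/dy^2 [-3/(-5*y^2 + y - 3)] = 6*(-25*y^2 + 5*y + (10*y - 1)^2 - 15)/(5*y^2 - y + 3)^3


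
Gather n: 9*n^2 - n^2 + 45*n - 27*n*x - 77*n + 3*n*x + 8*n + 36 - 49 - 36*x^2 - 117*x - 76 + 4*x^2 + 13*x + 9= 8*n^2 + n*(-24*x - 24) - 32*x^2 - 104*x - 80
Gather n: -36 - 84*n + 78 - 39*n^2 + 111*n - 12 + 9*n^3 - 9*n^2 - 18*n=9*n^3 - 48*n^2 + 9*n + 30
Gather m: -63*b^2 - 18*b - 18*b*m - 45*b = -63*b^2 - 18*b*m - 63*b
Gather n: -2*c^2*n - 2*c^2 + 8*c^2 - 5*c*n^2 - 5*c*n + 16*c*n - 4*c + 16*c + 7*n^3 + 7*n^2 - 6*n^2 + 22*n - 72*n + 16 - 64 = 6*c^2 + 12*c + 7*n^3 + n^2*(1 - 5*c) + n*(-2*c^2 + 11*c - 50) - 48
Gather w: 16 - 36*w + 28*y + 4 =-36*w + 28*y + 20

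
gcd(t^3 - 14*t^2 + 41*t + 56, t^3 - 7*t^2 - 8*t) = t^2 - 7*t - 8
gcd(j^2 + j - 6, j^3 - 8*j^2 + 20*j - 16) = j - 2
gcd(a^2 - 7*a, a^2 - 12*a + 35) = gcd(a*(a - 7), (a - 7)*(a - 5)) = a - 7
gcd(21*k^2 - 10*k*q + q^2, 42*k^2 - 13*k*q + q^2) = -7*k + q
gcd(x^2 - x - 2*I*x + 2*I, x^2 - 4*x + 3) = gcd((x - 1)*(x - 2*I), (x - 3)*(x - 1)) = x - 1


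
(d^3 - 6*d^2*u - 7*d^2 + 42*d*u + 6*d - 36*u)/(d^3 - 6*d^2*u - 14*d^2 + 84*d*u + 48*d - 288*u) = (d - 1)/(d - 8)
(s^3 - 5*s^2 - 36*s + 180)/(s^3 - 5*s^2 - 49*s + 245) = (s^2 - 36)/(s^2 - 49)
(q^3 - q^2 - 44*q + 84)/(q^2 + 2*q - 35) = (q^2 - 8*q + 12)/(q - 5)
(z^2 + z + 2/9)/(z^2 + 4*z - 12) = (z^2 + z + 2/9)/(z^2 + 4*z - 12)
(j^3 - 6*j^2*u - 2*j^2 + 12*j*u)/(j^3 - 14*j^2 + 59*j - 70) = j*(j - 6*u)/(j^2 - 12*j + 35)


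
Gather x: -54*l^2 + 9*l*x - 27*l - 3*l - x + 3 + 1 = -54*l^2 - 30*l + x*(9*l - 1) + 4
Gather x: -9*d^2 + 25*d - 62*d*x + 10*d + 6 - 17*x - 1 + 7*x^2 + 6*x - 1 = -9*d^2 + 35*d + 7*x^2 + x*(-62*d - 11) + 4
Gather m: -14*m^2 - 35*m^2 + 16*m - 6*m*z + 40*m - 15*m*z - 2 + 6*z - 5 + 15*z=-49*m^2 + m*(56 - 21*z) + 21*z - 7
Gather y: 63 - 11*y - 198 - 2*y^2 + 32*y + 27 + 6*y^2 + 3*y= 4*y^2 + 24*y - 108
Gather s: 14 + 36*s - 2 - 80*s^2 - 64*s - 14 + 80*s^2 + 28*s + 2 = 0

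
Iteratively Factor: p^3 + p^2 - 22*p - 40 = (p + 4)*(p^2 - 3*p - 10) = (p + 2)*(p + 4)*(p - 5)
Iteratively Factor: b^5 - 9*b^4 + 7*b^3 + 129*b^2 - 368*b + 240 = (b + 4)*(b^4 - 13*b^3 + 59*b^2 - 107*b + 60) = (b - 4)*(b + 4)*(b^3 - 9*b^2 + 23*b - 15) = (b - 4)*(b - 3)*(b + 4)*(b^2 - 6*b + 5) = (b - 5)*(b - 4)*(b - 3)*(b + 4)*(b - 1)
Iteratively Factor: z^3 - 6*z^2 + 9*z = (z - 3)*(z^2 - 3*z) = z*(z - 3)*(z - 3)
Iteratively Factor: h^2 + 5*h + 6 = (h + 2)*(h + 3)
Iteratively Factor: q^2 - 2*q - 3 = (q + 1)*(q - 3)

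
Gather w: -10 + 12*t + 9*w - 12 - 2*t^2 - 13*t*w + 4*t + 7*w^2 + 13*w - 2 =-2*t^2 + 16*t + 7*w^2 + w*(22 - 13*t) - 24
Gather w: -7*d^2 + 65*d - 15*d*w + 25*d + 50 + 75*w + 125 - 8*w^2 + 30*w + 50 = -7*d^2 + 90*d - 8*w^2 + w*(105 - 15*d) + 225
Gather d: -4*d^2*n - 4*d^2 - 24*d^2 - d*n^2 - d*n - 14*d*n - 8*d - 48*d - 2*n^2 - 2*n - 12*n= d^2*(-4*n - 28) + d*(-n^2 - 15*n - 56) - 2*n^2 - 14*n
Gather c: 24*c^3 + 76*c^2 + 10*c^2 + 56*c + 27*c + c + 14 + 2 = 24*c^3 + 86*c^2 + 84*c + 16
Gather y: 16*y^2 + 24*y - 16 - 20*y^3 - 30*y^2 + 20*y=-20*y^3 - 14*y^2 + 44*y - 16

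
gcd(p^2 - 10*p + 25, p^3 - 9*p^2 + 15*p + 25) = p^2 - 10*p + 25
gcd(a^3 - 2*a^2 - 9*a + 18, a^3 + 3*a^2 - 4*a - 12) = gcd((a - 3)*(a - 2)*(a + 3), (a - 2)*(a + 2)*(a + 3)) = a^2 + a - 6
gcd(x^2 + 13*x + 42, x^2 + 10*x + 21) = x + 7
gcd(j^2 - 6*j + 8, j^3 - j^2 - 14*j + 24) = j - 2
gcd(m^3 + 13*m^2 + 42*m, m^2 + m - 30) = m + 6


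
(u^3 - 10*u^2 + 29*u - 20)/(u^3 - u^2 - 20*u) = (u^2 - 5*u + 4)/(u*(u + 4))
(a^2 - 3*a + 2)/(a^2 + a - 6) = (a - 1)/(a + 3)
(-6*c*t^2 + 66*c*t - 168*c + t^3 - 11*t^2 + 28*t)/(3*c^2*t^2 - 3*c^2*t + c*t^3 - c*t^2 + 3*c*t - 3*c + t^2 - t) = (-6*c*t^2 + 66*c*t - 168*c + t^3 - 11*t^2 + 28*t)/(3*c^2*t^2 - 3*c^2*t + c*t^3 - c*t^2 + 3*c*t - 3*c + t^2 - t)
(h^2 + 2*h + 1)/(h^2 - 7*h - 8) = (h + 1)/(h - 8)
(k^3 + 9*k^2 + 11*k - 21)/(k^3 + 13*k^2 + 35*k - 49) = (k + 3)/(k + 7)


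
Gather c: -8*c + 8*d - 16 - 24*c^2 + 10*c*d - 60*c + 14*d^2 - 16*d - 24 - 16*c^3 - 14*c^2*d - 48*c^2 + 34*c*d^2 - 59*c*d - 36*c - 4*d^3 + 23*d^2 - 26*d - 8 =-16*c^3 + c^2*(-14*d - 72) + c*(34*d^2 - 49*d - 104) - 4*d^3 + 37*d^2 - 34*d - 48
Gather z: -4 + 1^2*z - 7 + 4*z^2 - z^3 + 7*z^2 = -z^3 + 11*z^2 + z - 11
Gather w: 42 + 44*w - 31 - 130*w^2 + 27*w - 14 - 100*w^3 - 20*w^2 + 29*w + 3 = -100*w^3 - 150*w^2 + 100*w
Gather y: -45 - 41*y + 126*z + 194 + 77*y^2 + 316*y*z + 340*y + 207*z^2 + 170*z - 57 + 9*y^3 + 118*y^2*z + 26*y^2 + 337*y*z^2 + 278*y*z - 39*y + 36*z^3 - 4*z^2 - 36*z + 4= 9*y^3 + y^2*(118*z + 103) + y*(337*z^2 + 594*z + 260) + 36*z^3 + 203*z^2 + 260*z + 96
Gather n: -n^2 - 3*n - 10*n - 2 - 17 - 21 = -n^2 - 13*n - 40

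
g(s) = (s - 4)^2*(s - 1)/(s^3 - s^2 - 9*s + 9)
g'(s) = (s - 4)^2*(s - 1)*(-3*s^2 + 2*s + 9)/(s^3 - s^2 - 9*s + 9)^2 + (s - 4)^2/(s^3 - s^2 - 9*s + 9) + (s - 1)*(2*s - 8)/(s^3 - s^2 - 9*s + 9)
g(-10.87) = 2.03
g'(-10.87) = 0.13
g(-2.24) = -9.78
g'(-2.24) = 14.13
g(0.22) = -1.60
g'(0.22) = 0.77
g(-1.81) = -5.90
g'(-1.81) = 5.76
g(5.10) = 0.07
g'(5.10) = 0.09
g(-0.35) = -2.13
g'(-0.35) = 1.15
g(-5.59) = 4.13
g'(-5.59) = 1.22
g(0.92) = -1.16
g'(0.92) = 0.49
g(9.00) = 0.35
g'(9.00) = 0.05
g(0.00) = -1.78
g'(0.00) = 0.89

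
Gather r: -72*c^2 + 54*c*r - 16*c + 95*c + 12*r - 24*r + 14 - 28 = -72*c^2 + 79*c + r*(54*c - 12) - 14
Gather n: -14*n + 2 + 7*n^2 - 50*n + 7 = 7*n^2 - 64*n + 9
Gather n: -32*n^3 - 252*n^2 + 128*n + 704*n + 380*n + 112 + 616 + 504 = -32*n^3 - 252*n^2 + 1212*n + 1232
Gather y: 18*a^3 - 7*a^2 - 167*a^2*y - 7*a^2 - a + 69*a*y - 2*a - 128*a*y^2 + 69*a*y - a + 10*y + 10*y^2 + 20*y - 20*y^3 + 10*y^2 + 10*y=18*a^3 - 14*a^2 - 4*a - 20*y^3 + y^2*(20 - 128*a) + y*(-167*a^2 + 138*a + 40)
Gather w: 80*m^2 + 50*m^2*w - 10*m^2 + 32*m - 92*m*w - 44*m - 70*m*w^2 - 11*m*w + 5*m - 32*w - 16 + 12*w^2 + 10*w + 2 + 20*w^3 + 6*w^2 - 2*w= 70*m^2 - 7*m + 20*w^3 + w^2*(18 - 70*m) + w*(50*m^2 - 103*m - 24) - 14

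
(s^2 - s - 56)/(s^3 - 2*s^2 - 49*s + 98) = (s - 8)/(s^2 - 9*s + 14)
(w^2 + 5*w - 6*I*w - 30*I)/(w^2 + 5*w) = (w - 6*I)/w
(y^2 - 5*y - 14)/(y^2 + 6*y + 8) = (y - 7)/(y + 4)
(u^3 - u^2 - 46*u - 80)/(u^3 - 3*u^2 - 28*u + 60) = (u^2 - 6*u - 16)/(u^2 - 8*u + 12)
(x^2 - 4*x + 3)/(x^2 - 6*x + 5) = (x - 3)/(x - 5)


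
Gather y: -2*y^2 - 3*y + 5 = -2*y^2 - 3*y + 5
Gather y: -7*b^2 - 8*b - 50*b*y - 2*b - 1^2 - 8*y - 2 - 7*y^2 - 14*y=-7*b^2 - 10*b - 7*y^2 + y*(-50*b - 22) - 3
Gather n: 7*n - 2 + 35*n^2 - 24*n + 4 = 35*n^2 - 17*n + 2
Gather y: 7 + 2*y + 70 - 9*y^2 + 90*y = -9*y^2 + 92*y + 77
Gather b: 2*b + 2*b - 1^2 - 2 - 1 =4*b - 4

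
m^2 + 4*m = m*(m + 4)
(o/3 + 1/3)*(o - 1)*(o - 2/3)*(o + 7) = o^4/3 + 19*o^3/9 - 17*o^2/9 - 19*o/9 + 14/9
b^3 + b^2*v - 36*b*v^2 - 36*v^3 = (b - 6*v)*(b + v)*(b + 6*v)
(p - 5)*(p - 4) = p^2 - 9*p + 20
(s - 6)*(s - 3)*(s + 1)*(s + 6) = s^4 - 2*s^3 - 39*s^2 + 72*s + 108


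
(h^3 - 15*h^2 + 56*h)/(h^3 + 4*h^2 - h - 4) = h*(h^2 - 15*h + 56)/(h^3 + 4*h^2 - h - 4)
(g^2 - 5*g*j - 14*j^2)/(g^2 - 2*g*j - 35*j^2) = (g + 2*j)/(g + 5*j)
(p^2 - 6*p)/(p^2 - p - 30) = p/(p + 5)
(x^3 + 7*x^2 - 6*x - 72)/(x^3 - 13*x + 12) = (x + 6)/(x - 1)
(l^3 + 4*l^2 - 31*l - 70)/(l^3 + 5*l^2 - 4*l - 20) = (l^2 + 2*l - 35)/(l^2 + 3*l - 10)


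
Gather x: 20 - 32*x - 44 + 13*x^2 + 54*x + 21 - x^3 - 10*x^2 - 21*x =-x^3 + 3*x^2 + x - 3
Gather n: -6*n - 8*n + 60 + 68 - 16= 112 - 14*n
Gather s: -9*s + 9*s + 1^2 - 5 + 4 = 0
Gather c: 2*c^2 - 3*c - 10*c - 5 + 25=2*c^2 - 13*c + 20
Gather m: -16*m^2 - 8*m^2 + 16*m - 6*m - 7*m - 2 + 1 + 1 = -24*m^2 + 3*m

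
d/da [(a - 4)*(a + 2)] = 2*a - 2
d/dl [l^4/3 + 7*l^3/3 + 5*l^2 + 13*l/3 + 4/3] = 4*l^3/3 + 7*l^2 + 10*l + 13/3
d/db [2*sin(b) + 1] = 2*cos(b)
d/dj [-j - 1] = -1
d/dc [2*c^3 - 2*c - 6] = 6*c^2 - 2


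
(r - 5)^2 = r^2 - 10*r + 25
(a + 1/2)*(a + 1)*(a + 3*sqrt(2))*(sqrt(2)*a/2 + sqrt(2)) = sqrt(2)*a^4/2 + 7*sqrt(2)*a^3/4 + 3*a^3 + 7*sqrt(2)*a^2/4 + 21*a^2/2 + sqrt(2)*a/2 + 21*a/2 + 3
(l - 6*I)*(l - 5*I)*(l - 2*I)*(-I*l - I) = -I*l^4 - 13*l^3 - I*l^3 - 13*l^2 + 52*I*l^2 + 60*l + 52*I*l + 60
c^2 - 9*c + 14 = (c - 7)*(c - 2)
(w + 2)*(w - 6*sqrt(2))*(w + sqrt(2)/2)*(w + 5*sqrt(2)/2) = w^4 - 3*sqrt(2)*w^3 + 2*w^3 - 67*w^2/2 - 6*sqrt(2)*w^2 - 67*w - 15*sqrt(2)*w - 30*sqrt(2)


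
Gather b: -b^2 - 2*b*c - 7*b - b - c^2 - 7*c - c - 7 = -b^2 + b*(-2*c - 8) - c^2 - 8*c - 7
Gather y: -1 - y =-y - 1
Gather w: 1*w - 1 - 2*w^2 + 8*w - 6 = -2*w^2 + 9*w - 7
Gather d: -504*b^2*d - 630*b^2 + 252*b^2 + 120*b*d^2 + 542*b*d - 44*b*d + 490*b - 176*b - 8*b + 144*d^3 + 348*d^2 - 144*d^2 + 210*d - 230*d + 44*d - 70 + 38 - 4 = -378*b^2 + 306*b + 144*d^3 + d^2*(120*b + 204) + d*(-504*b^2 + 498*b + 24) - 36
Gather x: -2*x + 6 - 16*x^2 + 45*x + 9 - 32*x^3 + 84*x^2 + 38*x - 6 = -32*x^3 + 68*x^2 + 81*x + 9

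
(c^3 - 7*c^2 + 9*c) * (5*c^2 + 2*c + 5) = 5*c^5 - 33*c^4 + 36*c^3 - 17*c^2 + 45*c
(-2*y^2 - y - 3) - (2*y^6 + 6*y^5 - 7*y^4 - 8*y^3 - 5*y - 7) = -2*y^6 - 6*y^5 + 7*y^4 + 8*y^3 - 2*y^2 + 4*y + 4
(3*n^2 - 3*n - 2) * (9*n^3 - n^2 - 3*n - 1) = 27*n^5 - 30*n^4 - 24*n^3 + 8*n^2 + 9*n + 2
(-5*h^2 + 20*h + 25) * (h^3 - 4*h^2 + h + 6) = -5*h^5 + 40*h^4 - 60*h^3 - 110*h^2 + 145*h + 150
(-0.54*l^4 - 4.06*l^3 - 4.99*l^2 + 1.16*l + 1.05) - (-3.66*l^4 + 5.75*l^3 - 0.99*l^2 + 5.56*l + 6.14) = 3.12*l^4 - 9.81*l^3 - 4.0*l^2 - 4.4*l - 5.09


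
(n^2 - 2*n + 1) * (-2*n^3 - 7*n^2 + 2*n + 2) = -2*n^5 - 3*n^4 + 14*n^3 - 9*n^2 - 2*n + 2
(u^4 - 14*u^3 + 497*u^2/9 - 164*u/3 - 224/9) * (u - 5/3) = u^5 - 47*u^4/3 + 707*u^3/9 - 3961*u^2/27 + 596*u/9 + 1120/27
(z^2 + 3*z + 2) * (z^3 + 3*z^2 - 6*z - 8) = z^5 + 6*z^4 + 5*z^3 - 20*z^2 - 36*z - 16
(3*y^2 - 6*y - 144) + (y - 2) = 3*y^2 - 5*y - 146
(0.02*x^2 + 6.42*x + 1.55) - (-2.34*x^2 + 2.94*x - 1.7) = 2.36*x^2 + 3.48*x + 3.25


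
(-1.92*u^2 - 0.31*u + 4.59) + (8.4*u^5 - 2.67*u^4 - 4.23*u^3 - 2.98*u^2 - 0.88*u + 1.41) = 8.4*u^5 - 2.67*u^4 - 4.23*u^3 - 4.9*u^2 - 1.19*u + 6.0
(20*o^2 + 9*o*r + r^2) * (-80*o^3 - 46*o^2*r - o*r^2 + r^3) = -1600*o^5 - 1640*o^4*r - 514*o^3*r^2 - 35*o^2*r^3 + 8*o*r^4 + r^5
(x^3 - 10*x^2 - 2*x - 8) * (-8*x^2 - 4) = -8*x^5 + 80*x^4 + 12*x^3 + 104*x^2 + 8*x + 32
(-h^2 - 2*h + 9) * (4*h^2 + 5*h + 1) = -4*h^4 - 13*h^3 + 25*h^2 + 43*h + 9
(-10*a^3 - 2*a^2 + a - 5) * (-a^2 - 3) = 10*a^5 + 2*a^4 + 29*a^3 + 11*a^2 - 3*a + 15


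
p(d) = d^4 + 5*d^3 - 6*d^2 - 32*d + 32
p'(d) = 4*d^3 + 15*d^2 - 12*d - 32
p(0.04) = 30.71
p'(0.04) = -32.46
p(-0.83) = 52.04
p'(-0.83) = -13.99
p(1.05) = -1.21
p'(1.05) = -23.43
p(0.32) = 21.32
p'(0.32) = -34.17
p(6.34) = 2477.83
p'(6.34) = 1514.21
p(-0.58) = 47.68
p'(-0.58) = -20.77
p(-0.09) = 34.83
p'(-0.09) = -30.80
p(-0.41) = 43.80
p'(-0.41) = -24.83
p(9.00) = 9464.00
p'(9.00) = 3991.00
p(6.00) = 2000.00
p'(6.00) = 1300.00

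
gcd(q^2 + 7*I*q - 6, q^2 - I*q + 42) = q + 6*I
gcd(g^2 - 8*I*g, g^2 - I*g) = g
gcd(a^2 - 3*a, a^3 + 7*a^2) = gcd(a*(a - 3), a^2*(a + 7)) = a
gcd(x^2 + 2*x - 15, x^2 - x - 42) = 1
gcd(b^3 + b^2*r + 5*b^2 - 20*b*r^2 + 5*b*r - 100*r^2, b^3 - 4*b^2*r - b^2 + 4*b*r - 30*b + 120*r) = -b^2 + 4*b*r - 5*b + 20*r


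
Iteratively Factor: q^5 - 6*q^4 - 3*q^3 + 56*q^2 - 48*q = (q - 1)*(q^4 - 5*q^3 - 8*q^2 + 48*q) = (q - 1)*(q + 3)*(q^3 - 8*q^2 + 16*q) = q*(q - 1)*(q + 3)*(q^2 - 8*q + 16) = q*(q - 4)*(q - 1)*(q + 3)*(q - 4)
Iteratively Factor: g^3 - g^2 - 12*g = (g + 3)*(g^2 - 4*g) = g*(g + 3)*(g - 4)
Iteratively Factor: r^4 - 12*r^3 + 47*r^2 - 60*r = (r - 5)*(r^3 - 7*r^2 + 12*r) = (r - 5)*(r - 3)*(r^2 - 4*r) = (r - 5)*(r - 4)*(r - 3)*(r)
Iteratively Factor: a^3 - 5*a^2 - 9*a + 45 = (a + 3)*(a^2 - 8*a + 15) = (a - 3)*(a + 3)*(a - 5)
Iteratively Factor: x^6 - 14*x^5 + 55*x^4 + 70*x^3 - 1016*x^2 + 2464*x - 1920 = (x - 5)*(x^5 - 9*x^4 + 10*x^3 + 120*x^2 - 416*x + 384) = (x - 5)*(x - 4)*(x^4 - 5*x^3 - 10*x^2 + 80*x - 96) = (x - 5)*(x - 4)*(x - 3)*(x^3 - 2*x^2 - 16*x + 32) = (x - 5)*(x - 4)*(x - 3)*(x + 4)*(x^2 - 6*x + 8) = (x - 5)*(x - 4)*(x - 3)*(x - 2)*(x + 4)*(x - 4)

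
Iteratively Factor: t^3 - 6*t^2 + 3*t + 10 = (t + 1)*(t^2 - 7*t + 10) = (t - 5)*(t + 1)*(t - 2)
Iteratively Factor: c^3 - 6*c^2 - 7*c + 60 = (c - 5)*(c^2 - c - 12) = (c - 5)*(c + 3)*(c - 4)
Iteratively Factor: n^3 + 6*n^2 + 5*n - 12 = (n - 1)*(n^2 + 7*n + 12) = (n - 1)*(n + 4)*(n + 3)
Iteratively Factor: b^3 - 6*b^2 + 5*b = (b - 1)*(b^2 - 5*b) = b*(b - 1)*(b - 5)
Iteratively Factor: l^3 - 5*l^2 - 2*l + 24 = (l + 2)*(l^2 - 7*l + 12) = (l - 3)*(l + 2)*(l - 4)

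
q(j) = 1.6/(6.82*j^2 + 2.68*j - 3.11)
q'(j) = 1.6*(-13.64*j - 2.68)/(6.82*j^2 + 2.68*j - 3.11)^2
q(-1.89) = 0.10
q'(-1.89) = 0.14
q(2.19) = 0.05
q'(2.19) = -0.04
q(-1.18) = 0.50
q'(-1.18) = 2.07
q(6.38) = 0.01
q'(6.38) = -0.00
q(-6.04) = 0.01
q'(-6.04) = 0.00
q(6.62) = 0.01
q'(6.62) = -0.00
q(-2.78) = 0.04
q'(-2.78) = 0.03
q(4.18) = 0.01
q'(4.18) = -0.01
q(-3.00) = 0.03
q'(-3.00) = 0.02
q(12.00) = 0.00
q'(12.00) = -0.00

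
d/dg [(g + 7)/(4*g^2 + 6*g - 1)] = (4*g^2 + 6*g - 2*(g + 7)*(4*g + 3) - 1)/(4*g^2 + 6*g - 1)^2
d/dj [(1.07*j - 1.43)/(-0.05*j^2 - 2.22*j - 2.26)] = (0.0535*j^2 - 0.143*j - 5.5928)/(0.0025*j^4 + 0.222*j^3 + 5.1544*j^2 + 10.0344*j + 5.1076)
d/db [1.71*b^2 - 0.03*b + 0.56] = 3.42*b - 0.03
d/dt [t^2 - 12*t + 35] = 2*t - 12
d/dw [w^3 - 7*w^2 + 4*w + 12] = 3*w^2 - 14*w + 4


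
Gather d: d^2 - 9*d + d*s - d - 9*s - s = d^2 + d*(s - 10) - 10*s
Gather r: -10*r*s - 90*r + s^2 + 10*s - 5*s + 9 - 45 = r*(-10*s - 90) + s^2 + 5*s - 36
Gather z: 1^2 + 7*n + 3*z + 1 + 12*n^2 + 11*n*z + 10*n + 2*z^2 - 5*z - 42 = 12*n^2 + 17*n + 2*z^2 + z*(11*n - 2) - 40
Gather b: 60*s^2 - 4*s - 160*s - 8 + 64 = 60*s^2 - 164*s + 56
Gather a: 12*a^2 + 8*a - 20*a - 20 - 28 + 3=12*a^2 - 12*a - 45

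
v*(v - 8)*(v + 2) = v^3 - 6*v^2 - 16*v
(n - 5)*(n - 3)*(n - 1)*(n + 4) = n^4 - 5*n^3 - 13*n^2 + 77*n - 60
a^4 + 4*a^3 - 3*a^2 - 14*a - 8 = (a - 2)*(a + 1)^2*(a + 4)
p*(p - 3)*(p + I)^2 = p^4 - 3*p^3 + 2*I*p^3 - p^2 - 6*I*p^2 + 3*p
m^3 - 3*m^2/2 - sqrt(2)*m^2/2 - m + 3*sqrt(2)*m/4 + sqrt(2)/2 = (m - 2)*(m + 1/2)*(m - sqrt(2)/2)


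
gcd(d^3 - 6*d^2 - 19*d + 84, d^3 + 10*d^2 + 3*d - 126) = d - 3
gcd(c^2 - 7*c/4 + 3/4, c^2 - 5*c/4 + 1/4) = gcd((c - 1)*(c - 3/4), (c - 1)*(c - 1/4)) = c - 1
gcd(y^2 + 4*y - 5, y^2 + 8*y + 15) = y + 5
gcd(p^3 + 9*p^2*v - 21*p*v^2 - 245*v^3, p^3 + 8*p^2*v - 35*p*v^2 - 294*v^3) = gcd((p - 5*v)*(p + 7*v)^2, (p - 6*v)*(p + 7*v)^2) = p^2 + 14*p*v + 49*v^2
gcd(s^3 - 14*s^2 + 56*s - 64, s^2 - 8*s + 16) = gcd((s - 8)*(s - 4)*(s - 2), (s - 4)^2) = s - 4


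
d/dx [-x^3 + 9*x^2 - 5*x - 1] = -3*x^2 + 18*x - 5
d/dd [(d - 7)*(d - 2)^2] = (d - 2)*(3*d - 16)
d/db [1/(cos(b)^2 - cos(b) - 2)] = (2*cos(b) - 1)*sin(b)/(sin(b)^2 + cos(b) + 1)^2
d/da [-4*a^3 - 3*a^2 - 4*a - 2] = -12*a^2 - 6*a - 4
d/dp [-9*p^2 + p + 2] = 1 - 18*p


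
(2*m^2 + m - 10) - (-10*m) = 2*m^2 + 11*m - 10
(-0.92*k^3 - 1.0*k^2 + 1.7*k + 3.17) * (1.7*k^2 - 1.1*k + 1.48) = -1.564*k^5 - 0.688*k^4 + 2.6284*k^3 + 2.039*k^2 - 0.971*k + 4.6916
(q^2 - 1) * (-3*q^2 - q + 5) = -3*q^4 - q^3 + 8*q^2 + q - 5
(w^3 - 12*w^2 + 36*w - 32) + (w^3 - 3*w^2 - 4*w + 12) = 2*w^3 - 15*w^2 + 32*w - 20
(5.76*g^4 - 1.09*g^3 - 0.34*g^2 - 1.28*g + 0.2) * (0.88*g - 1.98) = 5.0688*g^5 - 12.364*g^4 + 1.859*g^3 - 0.4532*g^2 + 2.7104*g - 0.396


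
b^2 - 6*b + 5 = (b - 5)*(b - 1)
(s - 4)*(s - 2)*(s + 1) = s^3 - 5*s^2 + 2*s + 8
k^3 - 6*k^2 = k^2*(k - 6)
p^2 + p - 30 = (p - 5)*(p + 6)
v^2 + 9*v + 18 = (v + 3)*(v + 6)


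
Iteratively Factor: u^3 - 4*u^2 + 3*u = (u - 3)*(u^2 - u) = (u - 3)*(u - 1)*(u)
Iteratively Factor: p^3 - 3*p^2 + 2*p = (p - 2)*(p^2 - p) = p*(p - 2)*(p - 1)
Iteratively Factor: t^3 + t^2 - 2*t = (t - 1)*(t^2 + 2*t) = t*(t - 1)*(t + 2)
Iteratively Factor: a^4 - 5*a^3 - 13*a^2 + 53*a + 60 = (a - 5)*(a^3 - 13*a - 12) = (a - 5)*(a + 3)*(a^2 - 3*a - 4) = (a - 5)*(a + 1)*(a + 3)*(a - 4)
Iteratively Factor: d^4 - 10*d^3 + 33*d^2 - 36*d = (d - 3)*(d^3 - 7*d^2 + 12*d) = d*(d - 3)*(d^2 - 7*d + 12) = d*(d - 4)*(d - 3)*(d - 3)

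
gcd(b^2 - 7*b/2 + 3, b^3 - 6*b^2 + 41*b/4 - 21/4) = b - 3/2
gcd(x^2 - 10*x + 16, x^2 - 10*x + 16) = x^2 - 10*x + 16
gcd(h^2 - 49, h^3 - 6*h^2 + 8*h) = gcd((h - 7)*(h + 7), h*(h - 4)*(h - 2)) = 1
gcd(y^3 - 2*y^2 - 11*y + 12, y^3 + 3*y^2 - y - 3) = y^2 + 2*y - 3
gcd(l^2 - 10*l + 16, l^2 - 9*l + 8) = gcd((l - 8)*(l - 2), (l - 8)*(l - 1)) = l - 8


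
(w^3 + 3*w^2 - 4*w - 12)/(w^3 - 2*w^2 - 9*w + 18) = (w + 2)/(w - 3)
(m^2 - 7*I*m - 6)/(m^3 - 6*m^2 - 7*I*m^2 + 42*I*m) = (m^2 - 7*I*m - 6)/(m*(m^2 - 6*m - 7*I*m + 42*I))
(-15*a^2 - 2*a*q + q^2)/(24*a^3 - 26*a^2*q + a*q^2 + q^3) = (-15*a^2 - 2*a*q + q^2)/(24*a^3 - 26*a^2*q + a*q^2 + q^3)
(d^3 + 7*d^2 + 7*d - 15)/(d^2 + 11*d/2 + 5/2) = 2*(d^2 + 2*d - 3)/(2*d + 1)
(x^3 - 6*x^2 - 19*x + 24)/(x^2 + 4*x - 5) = (x^2 - 5*x - 24)/(x + 5)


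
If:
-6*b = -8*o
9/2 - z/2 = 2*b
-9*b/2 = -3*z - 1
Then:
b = 56/33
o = 14/11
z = 73/33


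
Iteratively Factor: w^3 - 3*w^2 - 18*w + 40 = (w + 4)*(w^2 - 7*w + 10) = (w - 5)*(w + 4)*(w - 2)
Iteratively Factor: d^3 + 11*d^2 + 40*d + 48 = (d + 4)*(d^2 + 7*d + 12) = (d + 4)^2*(d + 3)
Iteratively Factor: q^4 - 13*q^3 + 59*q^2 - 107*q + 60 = (q - 1)*(q^3 - 12*q^2 + 47*q - 60) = (q - 4)*(q - 1)*(q^2 - 8*q + 15) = (q - 5)*(q - 4)*(q - 1)*(q - 3)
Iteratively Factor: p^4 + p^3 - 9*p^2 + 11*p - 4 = (p - 1)*(p^3 + 2*p^2 - 7*p + 4) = (p - 1)^2*(p^2 + 3*p - 4) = (p - 1)^2*(p + 4)*(p - 1)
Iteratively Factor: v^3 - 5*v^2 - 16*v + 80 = (v - 4)*(v^2 - v - 20) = (v - 4)*(v + 4)*(v - 5)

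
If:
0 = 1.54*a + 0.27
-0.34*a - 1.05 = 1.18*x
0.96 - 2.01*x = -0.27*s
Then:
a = -0.18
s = -9.80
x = -0.84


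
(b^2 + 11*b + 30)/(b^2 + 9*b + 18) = (b + 5)/(b + 3)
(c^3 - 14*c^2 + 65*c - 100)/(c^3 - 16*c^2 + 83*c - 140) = (c - 5)/(c - 7)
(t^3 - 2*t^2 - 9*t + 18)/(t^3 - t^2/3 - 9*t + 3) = 3*(t - 2)/(3*t - 1)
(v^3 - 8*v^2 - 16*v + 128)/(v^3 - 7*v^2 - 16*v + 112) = (v - 8)/(v - 7)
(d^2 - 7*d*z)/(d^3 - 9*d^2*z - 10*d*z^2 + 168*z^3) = -d/(-d^2 + 2*d*z + 24*z^2)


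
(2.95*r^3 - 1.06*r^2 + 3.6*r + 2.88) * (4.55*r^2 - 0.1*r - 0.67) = 13.4225*r^5 - 5.118*r^4 + 14.5095*r^3 + 13.4542*r^2 - 2.7*r - 1.9296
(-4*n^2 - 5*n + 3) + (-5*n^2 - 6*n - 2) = -9*n^2 - 11*n + 1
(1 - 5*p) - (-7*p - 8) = 2*p + 9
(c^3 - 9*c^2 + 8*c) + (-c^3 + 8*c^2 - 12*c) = -c^2 - 4*c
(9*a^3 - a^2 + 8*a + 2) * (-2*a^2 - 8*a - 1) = -18*a^5 - 70*a^4 - 17*a^3 - 67*a^2 - 24*a - 2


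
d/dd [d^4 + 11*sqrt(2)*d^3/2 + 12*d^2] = d*(8*d^2 + 33*sqrt(2)*d + 48)/2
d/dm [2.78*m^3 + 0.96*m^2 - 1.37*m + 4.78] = 8.34*m^2 + 1.92*m - 1.37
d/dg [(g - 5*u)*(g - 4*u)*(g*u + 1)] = 3*g^2*u - 18*g*u^2 + 2*g + 20*u^3 - 9*u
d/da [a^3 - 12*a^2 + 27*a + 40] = 3*a^2 - 24*a + 27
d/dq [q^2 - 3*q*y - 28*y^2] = 2*q - 3*y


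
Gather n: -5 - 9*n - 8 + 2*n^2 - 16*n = 2*n^2 - 25*n - 13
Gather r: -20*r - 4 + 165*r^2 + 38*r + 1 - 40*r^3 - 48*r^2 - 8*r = -40*r^3 + 117*r^2 + 10*r - 3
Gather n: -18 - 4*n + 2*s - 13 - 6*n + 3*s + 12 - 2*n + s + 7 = -12*n + 6*s - 12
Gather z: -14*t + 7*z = -14*t + 7*z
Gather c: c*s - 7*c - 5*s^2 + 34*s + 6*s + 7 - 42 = c*(s - 7) - 5*s^2 + 40*s - 35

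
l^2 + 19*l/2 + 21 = (l + 7/2)*(l + 6)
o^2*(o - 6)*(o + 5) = o^4 - o^3 - 30*o^2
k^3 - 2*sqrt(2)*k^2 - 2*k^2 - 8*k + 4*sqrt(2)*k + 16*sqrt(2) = (k - 4)*(k + 2)*(k - 2*sqrt(2))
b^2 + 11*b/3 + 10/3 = (b + 5/3)*(b + 2)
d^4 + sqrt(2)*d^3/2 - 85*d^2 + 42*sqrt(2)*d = d*(d - 6*sqrt(2))*(d - sqrt(2)/2)*(d + 7*sqrt(2))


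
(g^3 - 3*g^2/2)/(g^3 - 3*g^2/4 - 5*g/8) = 4*g*(3 - 2*g)/(-8*g^2 + 6*g + 5)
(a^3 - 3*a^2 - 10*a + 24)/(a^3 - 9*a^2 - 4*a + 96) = (a - 2)/(a - 8)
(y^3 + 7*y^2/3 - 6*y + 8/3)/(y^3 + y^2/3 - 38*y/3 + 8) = (y - 1)/(y - 3)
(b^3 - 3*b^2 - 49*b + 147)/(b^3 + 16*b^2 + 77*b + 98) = (b^2 - 10*b + 21)/(b^2 + 9*b + 14)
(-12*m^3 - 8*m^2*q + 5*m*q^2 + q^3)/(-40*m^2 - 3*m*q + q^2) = (12*m^3 + 8*m^2*q - 5*m*q^2 - q^3)/(40*m^2 + 3*m*q - q^2)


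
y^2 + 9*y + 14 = (y + 2)*(y + 7)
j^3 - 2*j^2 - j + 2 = (j - 2)*(j - 1)*(j + 1)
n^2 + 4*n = n*(n + 4)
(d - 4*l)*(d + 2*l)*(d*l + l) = d^3*l - 2*d^2*l^2 + d^2*l - 8*d*l^3 - 2*d*l^2 - 8*l^3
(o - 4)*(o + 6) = o^2 + 2*o - 24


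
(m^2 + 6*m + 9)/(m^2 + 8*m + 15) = (m + 3)/(m + 5)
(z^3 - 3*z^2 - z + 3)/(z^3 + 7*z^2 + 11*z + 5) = (z^2 - 4*z + 3)/(z^2 + 6*z + 5)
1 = 1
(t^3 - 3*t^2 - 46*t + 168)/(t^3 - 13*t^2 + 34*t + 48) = (t^2 + 3*t - 28)/(t^2 - 7*t - 8)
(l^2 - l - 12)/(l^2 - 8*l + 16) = (l + 3)/(l - 4)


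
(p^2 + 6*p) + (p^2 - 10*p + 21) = 2*p^2 - 4*p + 21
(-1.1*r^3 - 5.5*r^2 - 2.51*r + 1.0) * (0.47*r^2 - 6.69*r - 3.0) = -0.517*r^5 + 4.774*r^4 + 38.9153*r^3 + 33.7619*r^2 + 0.839999999999999*r - 3.0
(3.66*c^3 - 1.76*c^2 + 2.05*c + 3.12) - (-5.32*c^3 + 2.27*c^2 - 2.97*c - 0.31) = 8.98*c^3 - 4.03*c^2 + 5.02*c + 3.43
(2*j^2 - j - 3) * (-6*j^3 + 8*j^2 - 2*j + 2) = -12*j^5 + 22*j^4 + 6*j^3 - 18*j^2 + 4*j - 6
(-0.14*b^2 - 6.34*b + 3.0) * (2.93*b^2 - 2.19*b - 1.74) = -0.4102*b^4 - 18.2696*b^3 + 22.9182*b^2 + 4.4616*b - 5.22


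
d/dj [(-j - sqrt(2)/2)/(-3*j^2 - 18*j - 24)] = (j^2 + 6*j - (j + 3)*(2*j + sqrt(2)) + 8)/(3*(j^2 + 6*j + 8)^2)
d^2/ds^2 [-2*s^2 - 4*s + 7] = -4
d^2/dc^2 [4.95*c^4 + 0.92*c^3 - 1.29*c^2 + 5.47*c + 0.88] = 59.4*c^2 + 5.52*c - 2.58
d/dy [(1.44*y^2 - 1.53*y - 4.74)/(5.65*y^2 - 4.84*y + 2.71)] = (1.6749*y^2 + 61.3668*y - 27.0879)/(31.9225*y^4 - 54.692*y^3 + 54.0486*y^2 - 26.2328*y + 7.3441)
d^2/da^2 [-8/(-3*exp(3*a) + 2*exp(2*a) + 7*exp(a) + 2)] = 8*((-27*exp(2*a) + 8*exp(a) + 7)*(-3*exp(3*a) + 2*exp(2*a) + 7*exp(a) + 2) - 2*(-9*exp(2*a) + 4*exp(a) + 7)^2*exp(a))*exp(a)/(-3*exp(3*a) + 2*exp(2*a) + 7*exp(a) + 2)^3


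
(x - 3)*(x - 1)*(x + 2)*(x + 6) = x^4 + 4*x^3 - 17*x^2 - 24*x + 36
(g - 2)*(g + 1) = g^2 - g - 2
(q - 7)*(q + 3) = q^2 - 4*q - 21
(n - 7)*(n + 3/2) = n^2 - 11*n/2 - 21/2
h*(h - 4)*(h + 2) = h^3 - 2*h^2 - 8*h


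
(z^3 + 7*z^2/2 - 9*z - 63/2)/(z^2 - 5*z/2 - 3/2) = (2*z^2 + 13*z + 21)/(2*z + 1)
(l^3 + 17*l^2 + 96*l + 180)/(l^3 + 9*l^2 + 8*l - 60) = (l + 6)/(l - 2)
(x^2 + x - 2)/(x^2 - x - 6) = (x - 1)/(x - 3)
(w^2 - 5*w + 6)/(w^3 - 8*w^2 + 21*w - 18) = 1/(w - 3)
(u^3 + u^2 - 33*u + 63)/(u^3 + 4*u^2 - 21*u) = (u - 3)/u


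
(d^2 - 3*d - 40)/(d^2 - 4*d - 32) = (d + 5)/(d + 4)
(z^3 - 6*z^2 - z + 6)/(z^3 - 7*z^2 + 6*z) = (z + 1)/z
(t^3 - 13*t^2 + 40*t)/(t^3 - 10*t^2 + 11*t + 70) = t*(t - 8)/(t^2 - 5*t - 14)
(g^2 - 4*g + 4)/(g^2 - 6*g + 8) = (g - 2)/(g - 4)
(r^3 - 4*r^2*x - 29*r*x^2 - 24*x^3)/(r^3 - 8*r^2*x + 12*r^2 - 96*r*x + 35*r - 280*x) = (r^2 + 4*r*x + 3*x^2)/(r^2 + 12*r + 35)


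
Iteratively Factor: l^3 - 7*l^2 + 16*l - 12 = (l - 2)*(l^2 - 5*l + 6) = (l - 3)*(l - 2)*(l - 2)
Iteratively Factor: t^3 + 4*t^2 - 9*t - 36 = (t + 4)*(t^2 - 9) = (t - 3)*(t + 4)*(t + 3)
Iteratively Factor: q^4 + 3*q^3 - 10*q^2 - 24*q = (q + 4)*(q^3 - q^2 - 6*q) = q*(q + 4)*(q^2 - q - 6) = q*(q - 3)*(q + 4)*(q + 2)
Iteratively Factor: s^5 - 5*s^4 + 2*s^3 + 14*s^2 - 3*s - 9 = (s - 3)*(s^4 - 2*s^3 - 4*s^2 + 2*s + 3) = (s - 3)*(s + 1)*(s^3 - 3*s^2 - s + 3) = (s - 3)^2*(s + 1)*(s^2 - 1) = (s - 3)^2*(s - 1)*(s + 1)*(s + 1)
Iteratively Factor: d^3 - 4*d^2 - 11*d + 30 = (d - 2)*(d^2 - 2*d - 15) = (d - 2)*(d + 3)*(d - 5)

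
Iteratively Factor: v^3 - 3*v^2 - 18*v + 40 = (v - 5)*(v^2 + 2*v - 8) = (v - 5)*(v - 2)*(v + 4)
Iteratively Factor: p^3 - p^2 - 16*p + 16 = (p - 1)*(p^2 - 16) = (p - 4)*(p - 1)*(p + 4)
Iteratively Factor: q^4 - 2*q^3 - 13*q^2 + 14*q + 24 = (q + 1)*(q^3 - 3*q^2 - 10*q + 24) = (q + 1)*(q + 3)*(q^2 - 6*q + 8) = (q - 4)*(q + 1)*(q + 3)*(q - 2)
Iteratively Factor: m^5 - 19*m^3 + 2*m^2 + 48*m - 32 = (m - 1)*(m^4 + m^3 - 18*m^2 - 16*m + 32) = (m - 4)*(m - 1)*(m^3 + 5*m^2 + 2*m - 8) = (m - 4)*(m - 1)*(m + 4)*(m^2 + m - 2) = (m - 4)*(m - 1)^2*(m + 4)*(m + 2)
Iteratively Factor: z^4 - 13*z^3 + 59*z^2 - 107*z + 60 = (z - 3)*(z^3 - 10*z^2 + 29*z - 20) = (z - 3)*(z - 1)*(z^2 - 9*z + 20) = (z - 5)*(z - 3)*(z - 1)*(z - 4)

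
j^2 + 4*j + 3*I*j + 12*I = (j + 4)*(j + 3*I)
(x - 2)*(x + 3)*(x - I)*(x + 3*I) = x^4 + x^3 + 2*I*x^3 - 3*x^2 + 2*I*x^2 + 3*x - 12*I*x - 18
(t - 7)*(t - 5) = t^2 - 12*t + 35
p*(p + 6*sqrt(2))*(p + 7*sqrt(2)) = p^3 + 13*sqrt(2)*p^2 + 84*p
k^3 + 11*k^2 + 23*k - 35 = (k - 1)*(k + 5)*(k + 7)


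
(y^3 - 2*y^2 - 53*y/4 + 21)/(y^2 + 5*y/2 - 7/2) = (y^2 - 11*y/2 + 6)/(y - 1)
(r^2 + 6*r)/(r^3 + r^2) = (r + 6)/(r*(r + 1))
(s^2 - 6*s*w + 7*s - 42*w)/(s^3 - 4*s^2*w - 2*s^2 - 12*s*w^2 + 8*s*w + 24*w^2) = (s + 7)/(s^2 + 2*s*w - 2*s - 4*w)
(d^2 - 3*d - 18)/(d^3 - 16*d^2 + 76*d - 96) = (d + 3)/(d^2 - 10*d + 16)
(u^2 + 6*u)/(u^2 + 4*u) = (u + 6)/(u + 4)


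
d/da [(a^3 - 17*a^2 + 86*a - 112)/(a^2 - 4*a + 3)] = (a^4 - 8*a^3 - 9*a^2 + 122*a - 190)/(a^4 - 8*a^3 + 22*a^2 - 24*a + 9)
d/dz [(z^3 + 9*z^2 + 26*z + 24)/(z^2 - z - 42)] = (z^4 - 2*z^3 - 161*z^2 - 804*z - 1068)/(z^4 - 2*z^3 - 83*z^2 + 84*z + 1764)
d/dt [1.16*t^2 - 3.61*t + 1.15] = 2.32*t - 3.61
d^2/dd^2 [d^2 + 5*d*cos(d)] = -5*d*cos(d) - 10*sin(d) + 2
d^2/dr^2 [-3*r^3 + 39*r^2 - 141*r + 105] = 78 - 18*r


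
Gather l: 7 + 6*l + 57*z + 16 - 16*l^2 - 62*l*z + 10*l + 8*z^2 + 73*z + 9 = -16*l^2 + l*(16 - 62*z) + 8*z^2 + 130*z + 32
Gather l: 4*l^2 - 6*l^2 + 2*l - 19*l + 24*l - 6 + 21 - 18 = -2*l^2 + 7*l - 3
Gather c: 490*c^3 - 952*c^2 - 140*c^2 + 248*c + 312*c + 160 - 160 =490*c^3 - 1092*c^2 + 560*c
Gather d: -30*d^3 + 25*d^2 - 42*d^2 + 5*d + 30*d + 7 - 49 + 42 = -30*d^3 - 17*d^2 + 35*d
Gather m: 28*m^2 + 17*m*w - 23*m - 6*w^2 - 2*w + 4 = 28*m^2 + m*(17*w - 23) - 6*w^2 - 2*w + 4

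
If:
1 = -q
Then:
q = -1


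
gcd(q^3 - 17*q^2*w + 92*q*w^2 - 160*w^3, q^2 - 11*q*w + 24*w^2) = q - 8*w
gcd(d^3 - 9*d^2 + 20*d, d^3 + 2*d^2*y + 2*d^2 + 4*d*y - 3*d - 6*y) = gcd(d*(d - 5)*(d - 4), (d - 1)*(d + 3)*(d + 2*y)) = 1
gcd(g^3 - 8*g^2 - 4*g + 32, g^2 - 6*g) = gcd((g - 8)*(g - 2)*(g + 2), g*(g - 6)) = 1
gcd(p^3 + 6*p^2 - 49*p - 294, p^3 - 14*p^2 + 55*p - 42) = p - 7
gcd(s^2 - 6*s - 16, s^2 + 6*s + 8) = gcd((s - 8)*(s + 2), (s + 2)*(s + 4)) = s + 2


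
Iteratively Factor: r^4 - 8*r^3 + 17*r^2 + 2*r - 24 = (r - 2)*(r^3 - 6*r^2 + 5*r + 12) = (r - 4)*(r - 2)*(r^2 - 2*r - 3) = (r - 4)*(r - 2)*(r + 1)*(r - 3)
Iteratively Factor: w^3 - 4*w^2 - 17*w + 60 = (w - 3)*(w^2 - w - 20) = (w - 3)*(w + 4)*(w - 5)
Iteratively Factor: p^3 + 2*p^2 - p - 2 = (p + 1)*(p^2 + p - 2) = (p + 1)*(p + 2)*(p - 1)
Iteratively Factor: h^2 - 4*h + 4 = (h - 2)*(h - 2)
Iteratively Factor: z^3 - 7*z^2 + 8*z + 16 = (z + 1)*(z^2 - 8*z + 16) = (z - 4)*(z + 1)*(z - 4)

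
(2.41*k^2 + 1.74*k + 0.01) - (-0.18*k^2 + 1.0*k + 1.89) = 2.59*k^2 + 0.74*k - 1.88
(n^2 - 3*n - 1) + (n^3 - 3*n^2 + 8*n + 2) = n^3 - 2*n^2 + 5*n + 1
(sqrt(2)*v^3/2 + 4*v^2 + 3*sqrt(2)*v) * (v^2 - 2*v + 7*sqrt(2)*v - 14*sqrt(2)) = sqrt(2)*v^5/2 - sqrt(2)*v^4 + 11*v^4 - 22*v^3 + 31*sqrt(2)*v^3 - 62*sqrt(2)*v^2 + 42*v^2 - 84*v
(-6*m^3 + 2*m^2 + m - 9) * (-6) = 36*m^3 - 12*m^2 - 6*m + 54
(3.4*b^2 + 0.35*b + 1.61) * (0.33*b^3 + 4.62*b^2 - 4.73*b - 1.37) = 1.122*b^5 + 15.8235*b^4 - 13.9337*b^3 + 1.1247*b^2 - 8.0948*b - 2.2057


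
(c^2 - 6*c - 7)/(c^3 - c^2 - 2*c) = (c - 7)/(c*(c - 2))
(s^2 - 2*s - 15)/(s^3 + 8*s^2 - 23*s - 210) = (s + 3)/(s^2 + 13*s + 42)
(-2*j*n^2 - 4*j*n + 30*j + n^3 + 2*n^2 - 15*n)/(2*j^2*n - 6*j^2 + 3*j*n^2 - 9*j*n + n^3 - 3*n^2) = (-2*j*n - 10*j + n^2 + 5*n)/(2*j^2 + 3*j*n + n^2)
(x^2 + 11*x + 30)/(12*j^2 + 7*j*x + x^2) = (x^2 + 11*x + 30)/(12*j^2 + 7*j*x + x^2)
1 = 1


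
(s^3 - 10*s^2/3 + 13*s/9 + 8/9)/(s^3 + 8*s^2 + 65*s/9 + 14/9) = (3*s^2 - 11*s + 8)/(3*s^2 + 23*s + 14)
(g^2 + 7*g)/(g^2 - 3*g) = (g + 7)/(g - 3)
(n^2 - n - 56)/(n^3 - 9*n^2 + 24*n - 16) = (n^2 - n - 56)/(n^3 - 9*n^2 + 24*n - 16)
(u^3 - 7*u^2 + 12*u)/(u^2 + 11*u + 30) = u*(u^2 - 7*u + 12)/(u^2 + 11*u + 30)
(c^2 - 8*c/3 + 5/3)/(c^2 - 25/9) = 3*(c - 1)/(3*c + 5)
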